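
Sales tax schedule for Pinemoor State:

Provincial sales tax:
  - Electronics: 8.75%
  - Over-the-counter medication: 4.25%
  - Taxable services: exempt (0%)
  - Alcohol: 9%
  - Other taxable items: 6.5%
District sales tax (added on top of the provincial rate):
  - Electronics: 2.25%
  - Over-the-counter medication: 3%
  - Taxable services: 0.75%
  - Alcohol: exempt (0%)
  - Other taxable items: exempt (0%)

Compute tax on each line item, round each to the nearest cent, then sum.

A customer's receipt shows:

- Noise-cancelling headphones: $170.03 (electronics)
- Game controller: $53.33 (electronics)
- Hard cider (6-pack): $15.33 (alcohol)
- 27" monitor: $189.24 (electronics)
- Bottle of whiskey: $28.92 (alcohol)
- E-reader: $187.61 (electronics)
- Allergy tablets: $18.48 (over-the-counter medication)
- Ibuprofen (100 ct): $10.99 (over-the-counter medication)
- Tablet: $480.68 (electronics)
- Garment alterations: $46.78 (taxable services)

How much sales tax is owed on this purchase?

Noise-cancelling headphones $170.03: electronics → 8.75% + 2.25% district = 11% → $18.70
Game controller $53.33: electronics → 8.75% + 2.25% district = 11% → $5.87
Hard cider (6-pack) $15.33: alcohol → 9% + 0% district = 9% → $1.38
27" monitor $189.24: electronics → 8.75% + 2.25% district = 11% → $20.82
Bottle of whiskey $28.92: alcohol → 9% + 0% district = 9% → $2.60
E-reader $187.61: electronics → 8.75% + 2.25% district = 11% → $20.64
Allergy tablets $18.48: over-the-counter medication → 4.25% + 3% district = 7.25% → $1.34
Ibuprofen (100 ct) $10.99: over-the-counter medication → 4.25% + 3% district = 7.25% → $0.80
Tablet $480.68: electronics → 8.75% + 2.25% district = 11% → $52.87
Garment alterations $46.78: taxable services → 0% + 0.75% district = 0.75% → $0.35
Total tax = $18.70 + $5.87 + $1.38 + $20.82 + $2.60 + $20.64 + $1.34 + $0.80 + $52.87 + $0.35 = $125.37

$125.37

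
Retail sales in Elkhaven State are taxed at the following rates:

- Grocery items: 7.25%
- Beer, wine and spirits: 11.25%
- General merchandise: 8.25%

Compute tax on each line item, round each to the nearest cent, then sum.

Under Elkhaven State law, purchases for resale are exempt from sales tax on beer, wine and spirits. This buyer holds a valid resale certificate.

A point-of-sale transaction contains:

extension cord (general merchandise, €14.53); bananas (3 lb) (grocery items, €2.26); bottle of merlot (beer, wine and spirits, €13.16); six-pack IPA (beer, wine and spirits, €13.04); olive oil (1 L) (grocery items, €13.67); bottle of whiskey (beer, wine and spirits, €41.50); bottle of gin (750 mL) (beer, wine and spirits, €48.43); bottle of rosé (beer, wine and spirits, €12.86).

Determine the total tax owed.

Extension cord €14.53: general merchandise → 8.25% → €1.20
Bananas (3 lb) €2.26: grocery items → 7.25% → €0.16
Bottle of merlot €13.16: beer, wine and spirits, buyer-exempt → 0% → €0.00
Six-pack IPA €13.04: beer, wine and spirits, buyer-exempt → 0% → €0.00
Olive oil (1 L) €13.67: grocery items → 7.25% → €0.99
Bottle of whiskey €41.50: beer, wine and spirits, buyer-exempt → 0% → €0.00
Bottle of gin (750 mL) €48.43: beer, wine and spirits, buyer-exempt → 0% → €0.00
Bottle of rosé €12.86: beer, wine and spirits, buyer-exempt → 0% → €0.00
Total tax = €1.20 + €0.16 + €0.99 = €2.35

€2.35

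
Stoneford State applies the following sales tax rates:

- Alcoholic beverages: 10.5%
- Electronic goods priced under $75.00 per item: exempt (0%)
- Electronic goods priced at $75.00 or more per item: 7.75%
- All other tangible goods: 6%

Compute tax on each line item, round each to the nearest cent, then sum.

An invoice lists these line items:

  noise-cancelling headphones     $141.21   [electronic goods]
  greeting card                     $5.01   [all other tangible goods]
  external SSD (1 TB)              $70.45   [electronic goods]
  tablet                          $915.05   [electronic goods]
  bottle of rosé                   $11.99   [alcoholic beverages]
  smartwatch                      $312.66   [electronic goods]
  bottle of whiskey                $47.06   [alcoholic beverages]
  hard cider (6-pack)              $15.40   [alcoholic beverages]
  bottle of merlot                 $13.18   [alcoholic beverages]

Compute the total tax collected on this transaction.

Noise-cancelling headphones $141.21: electronic goods, $75.00 or more → 7.75% → $10.94
Greeting card $5.01: all other tangible goods → 6% → $0.30
External SSD (1 TB) $70.45: electronic goods, under $75.00 → 0% → $0.00
Tablet $915.05: electronic goods, $75.00 or more → 7.75% → $70.92
Bottle of rosé $11.99: alcoholic beverages → 10.5% → $1.26
Smartwatch $312.66: electronic goods, $75.00 or more → 7.75% → $24.23
Bottle of whiskey $47.06: alcoholic beverages → 10.5% → $4.94
Hard cider (6-pack) $15.40: alcoholic beverages → 10.5% → $1.62
Bottle of merlot $13.18: alcoholic beverages → 10.5% → $1.38
Total tax = $10.94 + $0.30 + $70.92 + $1.26 + $24.23 + $4.94 + $1.62 + $1.38 = $115.59

$115.59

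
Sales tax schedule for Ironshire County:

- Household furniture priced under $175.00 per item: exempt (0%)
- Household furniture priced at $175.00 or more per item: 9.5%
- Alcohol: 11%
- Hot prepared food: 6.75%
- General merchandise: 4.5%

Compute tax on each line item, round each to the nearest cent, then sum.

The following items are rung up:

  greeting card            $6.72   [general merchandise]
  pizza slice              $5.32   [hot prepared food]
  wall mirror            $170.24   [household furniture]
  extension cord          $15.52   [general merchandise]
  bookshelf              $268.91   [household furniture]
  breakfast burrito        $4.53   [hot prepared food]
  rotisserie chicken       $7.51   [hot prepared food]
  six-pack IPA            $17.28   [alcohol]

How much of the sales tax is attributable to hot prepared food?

$1.18

Pizza slice $5.32: hot prepared food → 6.75% → $0.36
Breakfast burrito $4.53: hot prepared food → 6.75% → $0.31
Rotisserie chicken $7.51: hot prepared food → 6.75% → $0.51
Tax on hot prepared food = $0.36 + $0.31 + $0.51 = $1.18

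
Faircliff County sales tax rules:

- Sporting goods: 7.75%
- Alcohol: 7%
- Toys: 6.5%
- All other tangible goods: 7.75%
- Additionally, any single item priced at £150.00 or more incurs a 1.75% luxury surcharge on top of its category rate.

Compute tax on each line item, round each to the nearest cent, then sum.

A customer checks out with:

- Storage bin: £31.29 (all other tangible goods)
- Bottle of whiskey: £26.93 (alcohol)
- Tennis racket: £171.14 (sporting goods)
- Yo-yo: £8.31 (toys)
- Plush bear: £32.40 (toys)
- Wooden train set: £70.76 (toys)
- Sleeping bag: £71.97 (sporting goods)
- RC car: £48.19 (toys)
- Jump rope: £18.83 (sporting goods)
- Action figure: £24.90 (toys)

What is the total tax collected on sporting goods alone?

£23.30

Tennis racket £171.14: sporting goods → 7.75% + 1.75% surcharge = 9.5% → £16.26
Sleeping bag £71.97: sporting goods → 7.75% → £5.58
Jump rope £18.83: sporting goods → 7.75% → £1.46
Tax on sporting goods = £16.26 + £5.58 + £1.46 = £23.30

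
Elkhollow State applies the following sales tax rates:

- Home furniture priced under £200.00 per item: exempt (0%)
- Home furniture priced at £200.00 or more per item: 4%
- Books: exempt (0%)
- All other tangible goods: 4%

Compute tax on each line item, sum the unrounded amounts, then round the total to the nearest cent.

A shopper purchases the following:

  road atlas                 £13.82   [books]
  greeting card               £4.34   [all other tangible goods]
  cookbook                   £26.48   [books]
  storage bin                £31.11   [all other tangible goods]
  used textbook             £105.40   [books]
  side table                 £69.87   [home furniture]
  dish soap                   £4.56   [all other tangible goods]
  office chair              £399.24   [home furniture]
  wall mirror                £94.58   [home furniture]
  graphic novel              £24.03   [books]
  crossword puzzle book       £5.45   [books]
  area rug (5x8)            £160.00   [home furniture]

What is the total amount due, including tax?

£956.45

Road atlas £13.82: books → 0% → £0.00
Greeting card £4.34: all other tangible goods → 4% → £0.1736
Cookbook £26.48: books → 0% → £0.00
Storage bin £31.11: all other tangible goods → 4% → £1.2444
Used textbook £105.40: books → 0% → £0.00
Side table £69.87: home furniture, under £200.00 → 0% → £0.00
Dish soap £4.56: all other tangible goods → 4% → £0.1824
Office chair £399.24: home furniture, £200.00 or more → 4% → £15.9696
Wall mirror £94.58: home furniture, under £200.00 → 0% → £0.00
Graphic novel £24.03: books → 0% → £0.00
Crossword puzzle book £5.45: books → 0% → £0.00
Area rug (5x8) £160.00: home furniture, under £200.00 → 0% → £0.00
Subtotal = £938.88; unrounded tax = £17.57 → £17.57; total due = £956.45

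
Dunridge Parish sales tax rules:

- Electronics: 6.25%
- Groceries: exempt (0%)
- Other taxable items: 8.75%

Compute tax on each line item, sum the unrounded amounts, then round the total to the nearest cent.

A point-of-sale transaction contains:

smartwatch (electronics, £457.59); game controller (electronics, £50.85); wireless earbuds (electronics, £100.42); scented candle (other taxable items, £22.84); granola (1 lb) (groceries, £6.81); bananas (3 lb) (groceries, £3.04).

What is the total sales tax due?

£40.05

Smartwatch £457.59: electronics → 6.25% → £28.599375
Game controller £50.85: electronics → 6.25% → £3.178125
Wireless earbuds £100.42: electronics → 6.25% → £6.27625
Scented candle £22.84: other taxable items → 8.75% → £1.9985
Granola (1 lb) £6.81: groceries → 0% → £0.00
Bananas (3 lb) £3.04: groceries → 0% → £0.00
Unrounded tax sum = £40.05225 → £40.05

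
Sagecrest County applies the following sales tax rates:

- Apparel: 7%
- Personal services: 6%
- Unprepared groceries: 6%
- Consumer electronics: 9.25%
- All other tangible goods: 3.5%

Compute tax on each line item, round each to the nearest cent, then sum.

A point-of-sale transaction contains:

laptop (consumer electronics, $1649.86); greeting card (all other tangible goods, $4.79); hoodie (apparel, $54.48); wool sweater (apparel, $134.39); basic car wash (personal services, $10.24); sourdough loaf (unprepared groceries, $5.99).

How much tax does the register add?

Laptop $1649.86: consumer electronics → 9.25% → $152.61
Greeting card $4.79: all other tangible goods → 3.5% → $0.17
Hoodie $54.48: apparel → 7% → $3.81
Wool sweater $134.39: apparel → 7% → $9.41
Basic car wash $10.24: personal services → 6% → $0.61
Sourdough loaf $5.99: unprepared groceries → 6% → $0.36
Total tax = $152.61 + $0.17 + $3.81 + $9.41 + $0.61 + $0.36 = $166.97

$166.97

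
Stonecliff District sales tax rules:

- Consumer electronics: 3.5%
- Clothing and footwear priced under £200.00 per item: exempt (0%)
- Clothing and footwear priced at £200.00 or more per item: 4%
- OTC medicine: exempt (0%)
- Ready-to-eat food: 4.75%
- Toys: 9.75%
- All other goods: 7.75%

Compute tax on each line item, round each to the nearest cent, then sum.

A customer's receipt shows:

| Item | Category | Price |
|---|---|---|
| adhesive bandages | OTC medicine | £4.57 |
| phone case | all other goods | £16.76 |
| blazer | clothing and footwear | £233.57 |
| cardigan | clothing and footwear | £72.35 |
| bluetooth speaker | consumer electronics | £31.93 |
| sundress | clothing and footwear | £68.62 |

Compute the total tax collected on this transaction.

Adhesive bandages £4.57: OTC medicine → 0% → £0.00
Phone case £16.76: all other goods → 7.75% → £1.30
Blazer £233.57: clothing and footwear, £200.00 or more → 4% → £9.34
Cardigan £72.35: clothing and footwear, under £200.00 → 0% → £0.00
Bluetooth speaker £31.93: consumer electronics → 3.5% → £1.12
Sundress £68.62: clothing and footwear, under £200.00 → 0% → £0.00
Total tax = £1.30 + £9.34 + £1.12 = £11.76

£11.76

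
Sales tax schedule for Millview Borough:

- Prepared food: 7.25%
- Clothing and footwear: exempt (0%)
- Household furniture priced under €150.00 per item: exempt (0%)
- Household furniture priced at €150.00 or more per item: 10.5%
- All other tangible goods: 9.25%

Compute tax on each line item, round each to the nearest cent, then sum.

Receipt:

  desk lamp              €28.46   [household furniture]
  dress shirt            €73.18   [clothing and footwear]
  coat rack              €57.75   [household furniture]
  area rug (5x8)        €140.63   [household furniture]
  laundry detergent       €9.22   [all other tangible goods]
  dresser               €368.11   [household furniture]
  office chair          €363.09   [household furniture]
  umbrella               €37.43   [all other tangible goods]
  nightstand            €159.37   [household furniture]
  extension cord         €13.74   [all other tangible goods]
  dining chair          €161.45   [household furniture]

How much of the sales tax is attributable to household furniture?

€110.45

Desk lamp €28.46: household furniture, under €150.00 → 0% → €0.00
Coat rack €57.75: household furniture, under €150.00 → 0% → €0.00
Area rug (5x8) €140.63: household furniture, under €150.00 → 0% → €0.00
Dresser €368.11: household furniture, €150.00 or more → 10.5% → €38.65
Office chair €363.09: household furniture, €150.00 or more → 10.5% → €38.12
Nightstand €159.37: household furniture, €150.00 or more → 10.5% → €16.73
Dining chair €161.45: household furniture, €150.00 or more → 10.5% → €16.95
Tax on household furniture = €0.00 + €0.00 + €0.00 + €38.65 + €38.12 + €16.73 + €16.95 = €110.45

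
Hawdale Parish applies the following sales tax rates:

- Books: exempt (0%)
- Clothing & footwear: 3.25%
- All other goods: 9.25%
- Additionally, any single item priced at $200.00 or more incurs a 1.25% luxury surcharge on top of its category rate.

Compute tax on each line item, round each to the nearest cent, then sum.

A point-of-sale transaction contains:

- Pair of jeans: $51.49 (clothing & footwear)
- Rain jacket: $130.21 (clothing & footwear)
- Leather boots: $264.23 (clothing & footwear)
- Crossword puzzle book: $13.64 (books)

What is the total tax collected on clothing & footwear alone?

Pair of jeans $51.49: clothing & footwear → 3.25% → $1.67
Rain jacket $130.21: clothing & footwear → 3.25% → $4.23
Leather boots $264.23: clothing & footwear → 3.25% + 1.25% surcharge = 4.5% → $11.89
Tax on clothing & footwear = $1.67 + $4.23 + $11.89 = $17.79

$17.79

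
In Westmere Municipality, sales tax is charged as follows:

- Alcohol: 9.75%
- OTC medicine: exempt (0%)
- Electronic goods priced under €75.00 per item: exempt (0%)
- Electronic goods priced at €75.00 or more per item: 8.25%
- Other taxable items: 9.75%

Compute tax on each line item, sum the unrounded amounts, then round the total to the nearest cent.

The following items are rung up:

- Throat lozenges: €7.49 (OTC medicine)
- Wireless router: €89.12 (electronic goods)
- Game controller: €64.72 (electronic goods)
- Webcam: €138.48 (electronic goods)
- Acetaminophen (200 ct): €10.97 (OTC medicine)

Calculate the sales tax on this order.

Throat lozenges €7.49: OTC medicine → 0% → €0.00
Wireless router €89.12: electronic goods, €75.00 or more → 8.25% → €7.3524
Game controller €64.72: electronic goods, under €75.00 → 0% → €0.00
Webcam €138.48: electronic goods, €75.00 or more → 8.25% → €11.4246
Acetaminophen (200 ct) €10.97: OTC medicine → 0% → €0.00
Unrounded tax sum = €18.777 → €18.78

€18.78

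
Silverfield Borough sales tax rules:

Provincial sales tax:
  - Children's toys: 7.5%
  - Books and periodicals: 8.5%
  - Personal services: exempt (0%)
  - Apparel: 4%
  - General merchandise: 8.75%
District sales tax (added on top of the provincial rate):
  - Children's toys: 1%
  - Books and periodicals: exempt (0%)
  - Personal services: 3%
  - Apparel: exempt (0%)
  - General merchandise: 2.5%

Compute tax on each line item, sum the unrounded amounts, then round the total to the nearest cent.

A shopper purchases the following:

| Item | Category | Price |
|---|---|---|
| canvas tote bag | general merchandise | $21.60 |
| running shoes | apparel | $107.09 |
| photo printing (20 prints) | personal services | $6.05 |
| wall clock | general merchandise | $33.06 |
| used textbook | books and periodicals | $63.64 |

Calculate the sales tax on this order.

Canvas tote bag $21.60: general merchandise → 8.75% + 2.5% district = 11.25% → $2.43
Running shoes $107.09: apparel → 4% + 0% district = 4% → $4.2836
Photo printing (20 prints) $6.05: personal services → 0% + 3% district = 3% → $0.1815
Wall clock $33.06: general merchandise → 8.75% + 2.5% district = 11.25% → $3.71925
Used textbook $63.64: books and periodicals → 8.5% + 0% district = 8.5% → $5.4094
Unrounded tax sum = $16.02375 → $16.02

$16.02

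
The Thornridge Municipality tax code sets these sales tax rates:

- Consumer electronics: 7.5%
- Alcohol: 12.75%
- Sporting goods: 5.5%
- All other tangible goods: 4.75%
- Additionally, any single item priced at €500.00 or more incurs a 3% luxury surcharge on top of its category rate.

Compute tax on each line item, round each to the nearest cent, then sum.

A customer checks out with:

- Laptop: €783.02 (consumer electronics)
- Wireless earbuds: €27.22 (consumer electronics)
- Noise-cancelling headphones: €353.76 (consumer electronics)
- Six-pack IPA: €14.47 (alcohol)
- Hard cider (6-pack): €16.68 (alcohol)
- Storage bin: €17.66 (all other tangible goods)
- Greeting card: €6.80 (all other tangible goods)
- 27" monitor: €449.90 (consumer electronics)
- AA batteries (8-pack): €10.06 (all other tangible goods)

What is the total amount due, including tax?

€1829.71

Laptop €783.02: consumer electronics → 7.5% + 3% surcharge = 10.5% → €82.22
Wireless earbuds €27.22: consumer electronics → 7.5% → €2.04
Noise-cancelling headphones €353.76: consumer electronics → 7.5% → €26.53
Six-pack IPA €14.47: alcohol → 12.75% → €1.84
Hard cider (6-pack) €16.68: alcohol → 12.75% → €2.13
Storage bin €17.66: all other tangible goods → 4.75% → €0.84
Greeting card €6.80: all other tangible goods → 4.75% → €0.32
27" monitor €449.90: consumer electronics → 7.5% → €33.74
AA batteries (8-pack) €10.06: all other tangible goods → 4.75% → €0.48
Subtotal = €1679.57; tax = €150.14; total due = €1829.71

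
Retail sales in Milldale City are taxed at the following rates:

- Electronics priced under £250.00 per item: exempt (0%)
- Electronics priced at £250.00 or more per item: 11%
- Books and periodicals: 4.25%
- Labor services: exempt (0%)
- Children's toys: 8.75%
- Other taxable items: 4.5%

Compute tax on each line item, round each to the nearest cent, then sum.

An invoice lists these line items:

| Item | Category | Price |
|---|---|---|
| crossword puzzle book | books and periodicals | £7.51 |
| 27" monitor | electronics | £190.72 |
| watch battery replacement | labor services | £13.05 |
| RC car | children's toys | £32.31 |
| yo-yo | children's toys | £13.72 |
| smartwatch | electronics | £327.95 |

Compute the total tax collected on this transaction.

Crossword puzzle book £7.51: books and periodicals → 4.25% → £0.32
27" monitor £190.72: electronics, under £250.00 → 0% → £0.00
Watch battery replacement £13.05: labor services → 0% → £0.00
RC car £32.31: children's toys → 8.75% → £2.83
Yo-yo £13.72: children's toys → 8.75% → £1.20
Smartwatch £327.95: electronics, £250.00 or more → 11% → £36.07
Total tax = £0.32 + £2.83 + £1.20 + £36.07 = £40.42

£40.42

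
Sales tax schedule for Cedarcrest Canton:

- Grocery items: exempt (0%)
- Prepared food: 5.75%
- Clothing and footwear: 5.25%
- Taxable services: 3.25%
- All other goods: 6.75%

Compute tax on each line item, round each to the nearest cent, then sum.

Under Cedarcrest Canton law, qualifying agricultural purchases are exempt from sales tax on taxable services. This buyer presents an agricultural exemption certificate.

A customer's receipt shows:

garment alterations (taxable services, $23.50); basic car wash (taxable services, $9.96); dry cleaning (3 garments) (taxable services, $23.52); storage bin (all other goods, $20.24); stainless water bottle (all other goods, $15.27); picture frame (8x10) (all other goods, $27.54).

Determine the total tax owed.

$4.26

Garment alterations $23.50: taxable services, buyer-exempt → 0% → $0.00
Basic car wash $9.96: taxable services, buyer-exempt → 0% → $0.00
Dry cleaning (3 garments) $23.52: taxable services, buyer-exempt → 0% → $0.00
Storage bin $20.24: all other goods → 6.75% → $1.37
Stainless water bottle $15.27: all other goods → 6.75% → $1.03
Picture frame (8x10) $27.54: all other goods → 6.75% → $1.86
Total tax = $1.37 + $1.03 + $1.86 = $4.26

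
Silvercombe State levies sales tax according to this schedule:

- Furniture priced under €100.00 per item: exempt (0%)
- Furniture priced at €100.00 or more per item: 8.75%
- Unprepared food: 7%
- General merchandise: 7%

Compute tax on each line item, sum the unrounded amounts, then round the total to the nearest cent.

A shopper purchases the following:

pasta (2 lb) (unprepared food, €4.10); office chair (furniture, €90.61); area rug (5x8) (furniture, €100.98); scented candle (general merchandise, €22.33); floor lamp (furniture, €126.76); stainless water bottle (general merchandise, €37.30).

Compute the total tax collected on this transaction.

Pasta (2 lb) €4.10: unprepared food → 7% → €0.287
Office chair €90.61: furniture, under €100.00 → 0% → €0.00
Area rug (5x8) €100.98: furniture, €100.00 or more → 8.75% → €8.83575
Scented candle €22.33: general merchandise → 7% → €1.5631
Floor lamp €126.76: furniture, €100.00 or more → 8.75% → €11.0915
Stainless water bottle €37.30: general merchandise → 7% → €2.611
Unrounded tax sum = €24.38835 → €24.39

€24.39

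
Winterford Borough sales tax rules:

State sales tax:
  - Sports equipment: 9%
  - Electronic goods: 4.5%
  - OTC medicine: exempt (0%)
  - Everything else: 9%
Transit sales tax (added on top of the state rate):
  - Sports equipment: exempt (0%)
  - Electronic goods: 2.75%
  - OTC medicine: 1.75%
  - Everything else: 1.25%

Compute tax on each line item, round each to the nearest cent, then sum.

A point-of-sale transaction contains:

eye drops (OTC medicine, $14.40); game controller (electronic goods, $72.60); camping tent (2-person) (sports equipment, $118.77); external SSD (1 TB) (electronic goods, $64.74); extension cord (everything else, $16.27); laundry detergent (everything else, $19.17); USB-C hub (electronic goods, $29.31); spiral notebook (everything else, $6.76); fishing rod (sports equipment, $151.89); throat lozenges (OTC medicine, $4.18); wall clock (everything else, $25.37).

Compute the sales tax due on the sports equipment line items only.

$24.36

Camping tent (2-person) $118.77: sports equipment → 9% + 0% transit = 9% → $10.69
Fishing rod $151.89: sports equipment → 9% + 0% transit = 9% → $13.67
Tax on sports equipment = $10.69 + $13.67 = $24.36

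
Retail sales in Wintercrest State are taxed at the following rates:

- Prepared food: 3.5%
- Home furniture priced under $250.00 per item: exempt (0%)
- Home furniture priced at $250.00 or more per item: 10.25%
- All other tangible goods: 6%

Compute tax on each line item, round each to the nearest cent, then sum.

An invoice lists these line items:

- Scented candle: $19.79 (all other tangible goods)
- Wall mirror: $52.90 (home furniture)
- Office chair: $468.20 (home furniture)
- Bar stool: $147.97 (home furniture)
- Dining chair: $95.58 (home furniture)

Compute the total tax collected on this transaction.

Scented candle $19.79: all other tangible goods → 6% → $1.19
Wall mirror $52.90: home furniture, under $250.00 → 0% → $0.00
Office chair $468.20: home furniture, $250.00 or more → 10.25% → $47.99
Bar stool $147.97: home furniture, under $250.00 → 0% → $0.00
Dining chair $95.58: home furniture, under $250.00 → 0% → $0.00
Total tax = $1.19 + $47.99 = $49.18

$49.18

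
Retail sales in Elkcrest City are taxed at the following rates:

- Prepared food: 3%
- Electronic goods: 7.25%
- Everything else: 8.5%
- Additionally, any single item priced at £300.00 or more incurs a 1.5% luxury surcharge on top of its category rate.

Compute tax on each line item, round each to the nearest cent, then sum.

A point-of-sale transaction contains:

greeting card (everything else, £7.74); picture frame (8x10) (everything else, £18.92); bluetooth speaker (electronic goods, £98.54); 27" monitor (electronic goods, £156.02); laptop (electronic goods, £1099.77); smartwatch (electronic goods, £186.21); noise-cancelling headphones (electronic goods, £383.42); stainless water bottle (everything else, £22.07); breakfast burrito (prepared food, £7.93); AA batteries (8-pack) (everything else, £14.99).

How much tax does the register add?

Greeting card £7.74: everything else → 8.5% → £0.66
Picture frame (8x10) £18.92: everything else → 8.5% → £1.61
Bluetooth speaker £98.54: electronic goods → 7.25% → £7.14
27" monitor £156.02: electronic goods → 7.25% → £11.31
Laptop £1099.77: electronic goods → 7.25% + 1.5% surcharge = 8.75% → £96.23
Smartwatch £186.21: electronic goods → 7.25% → £13.50
Noise-cancelling headphones £383.42: electronic goods → 7.25% + 1.5% surcharge = 8.75% → £33.55
Stainless water bottle £22.07: everything else → 8.5% → £1.88
Breakfast burrito £7.93: prepared food → 3% → £0.24
AA batteries (8-pack) £14.99: everything else → 8.5% → £1.27
Total tax = £0.66 + £1.61 + £7.14 + £11.31 + £96.23 + £13.50 + £33.55 + £1.88 + £0.24 + £1.27 = £167.39

£167.39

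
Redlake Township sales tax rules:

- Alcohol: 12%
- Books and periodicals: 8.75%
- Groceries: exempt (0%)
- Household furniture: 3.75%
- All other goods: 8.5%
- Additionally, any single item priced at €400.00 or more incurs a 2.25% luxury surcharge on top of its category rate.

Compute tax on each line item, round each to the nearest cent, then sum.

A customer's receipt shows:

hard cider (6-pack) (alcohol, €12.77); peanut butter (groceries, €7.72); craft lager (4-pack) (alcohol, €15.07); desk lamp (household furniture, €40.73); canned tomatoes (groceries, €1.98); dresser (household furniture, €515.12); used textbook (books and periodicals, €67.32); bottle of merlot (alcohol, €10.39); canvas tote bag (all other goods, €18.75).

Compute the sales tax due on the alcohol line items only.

€4.59

Hard cider (6-pack) €12.77: alcohol → 12% → €1.53
Craft lager (4-pack) €15.07: alcohol → 12% → €1.81
Bottle of merlot €10.39: alcohol → 12% → €1.25
Tax on alcohol = €1.53 + €1.81 + €1.25 = €4.59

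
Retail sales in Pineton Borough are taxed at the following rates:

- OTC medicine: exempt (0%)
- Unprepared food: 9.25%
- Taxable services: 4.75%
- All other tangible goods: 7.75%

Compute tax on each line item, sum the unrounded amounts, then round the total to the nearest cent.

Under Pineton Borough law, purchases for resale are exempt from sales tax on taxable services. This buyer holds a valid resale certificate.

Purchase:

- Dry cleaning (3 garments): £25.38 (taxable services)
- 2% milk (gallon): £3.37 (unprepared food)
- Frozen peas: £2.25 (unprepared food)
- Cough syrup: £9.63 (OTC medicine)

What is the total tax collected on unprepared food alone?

£0.52

2% milk (gallon) £3.37: unprepared food → 9.25% → £0.311725
Frozen peas £2.25: unprepared food → 9.25% → £0.208125
Tax on unprepared food: unrounded sum = £0.51985 → £0.52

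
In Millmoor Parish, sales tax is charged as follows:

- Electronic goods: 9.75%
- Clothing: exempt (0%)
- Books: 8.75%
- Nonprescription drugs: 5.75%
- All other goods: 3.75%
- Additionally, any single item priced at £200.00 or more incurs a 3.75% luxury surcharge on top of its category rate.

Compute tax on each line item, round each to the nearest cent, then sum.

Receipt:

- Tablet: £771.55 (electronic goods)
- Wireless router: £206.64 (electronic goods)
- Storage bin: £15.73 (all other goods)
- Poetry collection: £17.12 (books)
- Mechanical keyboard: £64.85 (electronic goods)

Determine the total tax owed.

Tablet £771.55: electronic goods → 9.75% + 3.75% surcharge = 13.5% → £104.16
Wireless router £206.64: electronic goods → 9.75% + 3.75% surcharge = 13.5% → £27.90
Storage bin £15.73: all other goods → 3.75% → £0.59
Poetry collection £17.12: books → 8.75% → £1.50
Mechanical keyboard £64.85: electronic goods → 9.75% → £6.32
Total tax = £104.16 + £27.90 + £0.59 + £1.50 + £6.32 = £140.47

£140.47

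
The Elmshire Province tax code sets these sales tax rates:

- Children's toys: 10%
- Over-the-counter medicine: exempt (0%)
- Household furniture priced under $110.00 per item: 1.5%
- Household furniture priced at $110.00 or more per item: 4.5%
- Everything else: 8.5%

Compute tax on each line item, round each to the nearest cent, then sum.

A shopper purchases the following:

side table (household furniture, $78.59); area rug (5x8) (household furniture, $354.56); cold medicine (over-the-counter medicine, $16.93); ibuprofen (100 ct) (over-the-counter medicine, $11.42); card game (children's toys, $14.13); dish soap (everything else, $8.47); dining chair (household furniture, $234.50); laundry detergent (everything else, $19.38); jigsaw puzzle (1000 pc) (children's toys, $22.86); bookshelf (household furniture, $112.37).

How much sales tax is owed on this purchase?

$38.82

Side table $78.59: household furniture, under $110.00 → 1.5% → $1.18
Area rug (5x8) $354.56: household furniture, $110.00 or more → 4.5% → $15.96
Cold medicine $16.93: over-the-counter medicine → 0% → $0.00
Ibuprofen (100 ct) $11.42: over-the-counter medicine → 0% → $0.00
Card game $14.13: children's toys → 10% → $1.41
Dish soap $8.47: everything else → 8.5% → $0.72
Dining chair $234.50: household furniture, $110.00 or more → 4.5% → $10.55
Laundry detergent $19.38: everything else → 8.5% → $1.65
Jigsaw puzzle (1000 pc) $22.86: children's toys → 10% → $2.29
Bookshelf $112.37: household furniture, $110.00 or more → 4.5% → $5.06
Total tax = $1.18 + $15.96 + $1.41 + $0.72 + $10.55 + $1.65 + $2.29 + $5.06 = $38.82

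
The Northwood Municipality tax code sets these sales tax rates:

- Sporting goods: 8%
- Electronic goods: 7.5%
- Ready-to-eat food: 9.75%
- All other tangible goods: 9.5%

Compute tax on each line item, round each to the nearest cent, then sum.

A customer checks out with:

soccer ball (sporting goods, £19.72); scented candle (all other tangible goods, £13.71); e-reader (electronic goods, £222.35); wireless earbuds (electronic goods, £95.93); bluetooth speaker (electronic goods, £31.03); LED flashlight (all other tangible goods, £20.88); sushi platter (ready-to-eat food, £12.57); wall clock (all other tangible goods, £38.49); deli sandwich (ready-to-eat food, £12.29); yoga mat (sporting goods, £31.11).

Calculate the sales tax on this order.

Soccer ball £19.72: sporting goods → 8% → £1.58
Scented candle £13.71: all other tangible goods → 9.5% → £1.30
E-reader £222.35: electronic goods → 7.5% → £16.68
Wireless earbuds £95.93: electronic goods → 7.5% → £7.19
Bluetooth speaker £31.03: electronic goods → 7.5% → £2.33
LED flashlight £20.88: all other tangible goods → 9.5% → £1.98
Sushi platter £12.57: ready-to-eat food → 9.75% → £1.23
Wall clock £38.49: all other tangible goods → 9.5% → £3.66
Deli sandwich £12.29: ready-to-eat food → 9.75% → £1.20
Yoga mat £31.11: sporting goods → 8% → £2.49
Total tax = £1.58 + £1.30 + £16.68 + £7.19 + £2.33 + £1.98 + £1.23 + £3.66 + £1.20 + £2.49 = £39.64

£39.64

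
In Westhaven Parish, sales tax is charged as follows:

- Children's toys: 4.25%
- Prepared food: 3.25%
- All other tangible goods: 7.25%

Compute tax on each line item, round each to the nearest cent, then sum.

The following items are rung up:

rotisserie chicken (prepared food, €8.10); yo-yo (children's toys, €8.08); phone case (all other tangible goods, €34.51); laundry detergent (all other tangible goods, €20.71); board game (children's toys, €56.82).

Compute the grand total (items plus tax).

€135.23

Rotisserie chicken €8.10: prepared food → 3.25% → €0.26
Yo-yo €8.08: children's toys → 4.25% → €0.34
Phone case €34.51: all other tangible goods → 7.25% → €2.50
Laundry detergent €20.71: all other tangible goods → 7.25% → €1.50
Board game €56.82: children's toys → 4.25% → €2.41
Subtotal = €128.22; tax = €7.01; total due = €135.23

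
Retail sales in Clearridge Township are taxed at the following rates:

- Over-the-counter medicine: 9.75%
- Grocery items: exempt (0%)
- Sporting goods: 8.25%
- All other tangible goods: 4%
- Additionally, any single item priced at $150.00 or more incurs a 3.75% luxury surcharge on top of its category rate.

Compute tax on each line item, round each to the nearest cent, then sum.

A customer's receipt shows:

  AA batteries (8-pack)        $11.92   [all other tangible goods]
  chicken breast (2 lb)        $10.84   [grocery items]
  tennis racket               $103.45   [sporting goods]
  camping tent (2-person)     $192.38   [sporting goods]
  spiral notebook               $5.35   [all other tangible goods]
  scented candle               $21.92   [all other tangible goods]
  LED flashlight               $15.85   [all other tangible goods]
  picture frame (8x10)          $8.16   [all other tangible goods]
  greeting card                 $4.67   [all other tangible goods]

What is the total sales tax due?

AA batteries (8-pack) $11.92: all other tangible goods → 4% → $0.48
Chicken breast (2 lb) $10.84: grocery items → 0% → $0.00
Tennis racket $103.45: sporting goods → 8.25% → $8.53
Camping tent (2-person) $192.38: sporting goods → 8.25% + 3.75% surcharge = 12% → $23.09
Spiral notebook $5.35: all other tangible goods → 4% → $0.21
Scented candle $21.92: all other tangible goods → 4% → $0.88
LED flashlight $15.85: all other tangible goods → 4% → $0.63
Picture frame (8x10) $8.16: all other tangible goods → 4% → $0.33
Greeting card $4.67: all other tangible goods → 4% → $0.19
Total tax = $0.48 + $8.53 + $23.09 + $0.21 + $0.88 + $0.63 + $0.33 + $0.19 = $34.34

$34.34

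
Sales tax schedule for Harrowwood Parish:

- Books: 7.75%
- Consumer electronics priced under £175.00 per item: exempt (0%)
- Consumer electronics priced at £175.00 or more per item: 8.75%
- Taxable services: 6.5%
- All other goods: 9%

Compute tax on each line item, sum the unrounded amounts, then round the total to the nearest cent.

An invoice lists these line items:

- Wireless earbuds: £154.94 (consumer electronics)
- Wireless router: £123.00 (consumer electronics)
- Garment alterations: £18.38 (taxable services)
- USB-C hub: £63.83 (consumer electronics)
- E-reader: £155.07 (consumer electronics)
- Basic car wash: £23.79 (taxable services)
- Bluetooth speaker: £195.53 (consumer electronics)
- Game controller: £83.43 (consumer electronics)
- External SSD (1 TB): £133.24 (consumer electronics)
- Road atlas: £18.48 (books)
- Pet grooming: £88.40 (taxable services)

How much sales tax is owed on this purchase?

Wireless earbuds £154.94: consumer electronics, under £175.00 → 0% → £0.00
Wireless router £123.00: consumer electronics, under £175.00 → 0% → £0.00
Garment alterations £18.38: taxable services → 6.5% → £1.1947
USB-C hub £63.83: consumer electronics, under £175.00 → 0% → £0.00
E-reader £155.07: consumer electronics, under £175.00 → 0% → £0.00
Basic car wash £23.79: taxable services → 6.5% → £1.54635
Bluetooth speaker £195.53: consumer electronics, £175.00 or more → 8.75% → £17.108875
Game controller £83.43: consumer electronics, under £175.00 → 0% → £0.00
External SSD (1 TB) £133.24: consumer electronics, under £175.00 → 0% → £0.00
Road atlas £18.48: books → 7.75% → £1.4322
Pet grooming £88.40: taxable services → 6.5% → £5.746
Unrounded tax sum = £27.028125 → £27.03

£27.03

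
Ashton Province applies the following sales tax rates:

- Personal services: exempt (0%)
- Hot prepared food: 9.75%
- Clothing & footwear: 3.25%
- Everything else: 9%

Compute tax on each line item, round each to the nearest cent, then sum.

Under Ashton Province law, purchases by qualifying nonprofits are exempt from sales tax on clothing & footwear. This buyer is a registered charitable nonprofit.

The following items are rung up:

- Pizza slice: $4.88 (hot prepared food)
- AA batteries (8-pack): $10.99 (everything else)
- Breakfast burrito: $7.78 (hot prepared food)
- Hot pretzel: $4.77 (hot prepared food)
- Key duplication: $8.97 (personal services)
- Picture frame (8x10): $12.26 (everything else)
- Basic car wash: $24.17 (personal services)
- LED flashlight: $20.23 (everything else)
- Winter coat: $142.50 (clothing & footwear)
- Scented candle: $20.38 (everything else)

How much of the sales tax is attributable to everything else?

AA batteries (8-pack) $10.99: everything else → 9% → $0.99
Picture frame (8x10) $12.26: everything else → 9% → $1.10
LED flashlight $20.23: everything else → 9% → $1.82
Scented candle $20.38: everything else → 9% → $1.83
Tax on everything else = $0.99 + $1.10 + $1.82 + $1.83 = $5.74

$5.74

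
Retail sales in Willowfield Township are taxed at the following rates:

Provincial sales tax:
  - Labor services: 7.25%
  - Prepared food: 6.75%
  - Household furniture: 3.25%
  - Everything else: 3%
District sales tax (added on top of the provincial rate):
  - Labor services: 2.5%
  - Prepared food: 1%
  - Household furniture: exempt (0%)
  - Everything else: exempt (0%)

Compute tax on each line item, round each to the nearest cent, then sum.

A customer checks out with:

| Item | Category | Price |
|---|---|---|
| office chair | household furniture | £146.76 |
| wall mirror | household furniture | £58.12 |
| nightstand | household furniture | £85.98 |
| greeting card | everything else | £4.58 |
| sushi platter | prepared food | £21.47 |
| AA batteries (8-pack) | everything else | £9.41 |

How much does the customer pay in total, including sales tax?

Office chair £146.76: household furniture → 3.25% + 0% district = 3.25% → £4.77
Wall mirror £58.12: household furniture → 3.25% + 0% district = 3.25% → £1.89
Nightstand £85.98: household furniture → 3.25% + 0% district = 3.25% → £2.79
Greeting card £4.58: everything else → 3% + 0% district = 3% → £0.14
Sushi platter £21.47: prepared food → 6.75% + 1% district = 7.75% → £1.66
AA batteries (8-pack) £9.41: everything else → 3% + 0% district = 3% → £0.28
Subtotal = £326.32; tax = £11.53; total due = £337.85

£337.85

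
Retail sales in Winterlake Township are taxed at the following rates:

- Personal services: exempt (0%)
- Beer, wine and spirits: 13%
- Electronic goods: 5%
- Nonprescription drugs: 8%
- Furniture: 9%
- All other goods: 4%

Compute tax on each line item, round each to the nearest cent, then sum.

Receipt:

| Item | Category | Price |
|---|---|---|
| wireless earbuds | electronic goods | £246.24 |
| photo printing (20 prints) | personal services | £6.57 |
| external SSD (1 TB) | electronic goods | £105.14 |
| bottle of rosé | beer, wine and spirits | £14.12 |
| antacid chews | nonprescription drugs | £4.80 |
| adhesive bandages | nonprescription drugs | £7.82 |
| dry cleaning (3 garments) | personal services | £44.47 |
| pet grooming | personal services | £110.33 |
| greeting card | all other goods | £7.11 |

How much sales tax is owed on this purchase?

Wireless earbuds £246.24: electronic goods → 5% → £12.31
Photo printing (20 prints) £6.57: personal services → 0% → £0.00
External SSD (1 TB) £105.14: electronic goods → 5% → £5.26
Bottle of rosé £14.12: beer, wine and spirits → 13% → £1.84
Antacid chews £4.80: nonprescription drugs → 8% → £0.38
Adhesive bandages £7.82: nonprescription drugs → 8% → £0.63
Dry cleaning (3 garments) £44.47: personal services → 0% → £0.00
Pet grooming £110.33: personal services → 0% → £0.00
Greeting card £7.11: all other goods → 4% → £0.28
Total tax = £12.31 + £5.26 + £1.84 + £0.38 + £0.63 + £0.28 = £20.70

£20.70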